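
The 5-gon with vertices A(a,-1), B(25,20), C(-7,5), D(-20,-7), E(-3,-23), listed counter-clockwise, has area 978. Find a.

The doubled signed area Σ (x_i y_{i+1} − x_{i+1} y_i) is linear in a.
With a=0 it equals 881; the coefficient of a is 43 (from the two edges through A).
So 43·a + 881 = 2·978 = 1956 ⇒ a = 25.

25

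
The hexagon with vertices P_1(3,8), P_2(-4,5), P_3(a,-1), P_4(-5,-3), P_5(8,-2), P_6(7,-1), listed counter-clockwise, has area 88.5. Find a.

-4

Write out the shoelace sum; only the two edges meeting at P_3 involve a:
2·Area = [((-4)·(-1) − a·5) + (a·(-3) − (-5)·(-1))] + 146
       = -8·a + 145 = 177
⇒ a = -4.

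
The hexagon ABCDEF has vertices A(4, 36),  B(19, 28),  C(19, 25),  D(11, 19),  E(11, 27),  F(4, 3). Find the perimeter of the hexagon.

|AB| = √((15)² + (-8)²) = √289 = 17
|BC| = √((0)² + (-3)²) = √9 = 3
|CD| = √((-8)² + (-6)²) = √100 = 10
|DE| = √((0)² + (8)²) = √64 = 8
|EF| = √((-7)² + (-24)²) = √625 = 25
|FA| = √((0)² + (33)²) = √1089 = 33
Perimeter = 17 + 3 + 10 + 8 + 25 + 33 = 96.

96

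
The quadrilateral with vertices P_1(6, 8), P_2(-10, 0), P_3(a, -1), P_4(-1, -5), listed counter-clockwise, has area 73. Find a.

Write out the shoelace sum; only the two edges meeting at P_3 involve a:
2·Area = [((-10)·(-1) − a·0) + (a·(-5) − (-1)·(-1))] + 102
       = -5·a + 111 = 146
⇒ a = -7.

-7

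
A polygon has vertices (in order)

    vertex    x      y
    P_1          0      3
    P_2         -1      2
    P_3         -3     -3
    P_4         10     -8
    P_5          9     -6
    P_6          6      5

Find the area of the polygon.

Apply Gauss's area formula: 2A = Σ (x_i·y_{i+1} − x_{i+1}·y_i), indices taken mod 6.
Cross-terms: 3, 9, 54, 12, 81, 18  ⇒  Σ = 177
Area = |Σ|/2 = 88.5.

88.5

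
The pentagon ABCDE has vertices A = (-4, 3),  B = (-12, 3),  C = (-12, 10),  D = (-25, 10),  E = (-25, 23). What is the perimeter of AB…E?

|AB| = √((-8)² + (0)²) = √64 = 8
|BC| = √((0)² + (7)²) = √49 = 7
|CD| = √((-13)² + (0)²) = √169 = 13
|DE| = √((0)² + (13)²) = √169 = 13
|EA| = √((21)² + (-20)²) = √841 = 29
Perimeter = 8 + 7 + 13 + 13 + 29 = 70.

70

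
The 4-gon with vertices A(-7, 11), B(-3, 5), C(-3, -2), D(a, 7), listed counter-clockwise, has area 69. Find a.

7

The doubled signed area Σ (x_i y_{i+1} − x_{i+1} y_i) is linear in a.
With a=0 it equals 47; the coefficient of a is 13 (from the two edges through D).
So 13·a + 47 = 2·69 = 138 ⇒ a = 7.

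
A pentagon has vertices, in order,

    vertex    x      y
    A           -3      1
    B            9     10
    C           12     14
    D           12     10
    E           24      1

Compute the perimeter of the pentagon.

66

|AB| = √((12)² + (9)²) = √225 = 15
|BC| = √((3)² + (4)²) = √25 = 5
|CD| = √((0)² + (-4)²) = √16 = 4
|DE| = √((12)² + (-9)²) = √225 = 15
|EA| = √((-27)² + (0)²) = √729 = 27
Perimeter = 15 + 5 + 4 + 15 + 27 = 66.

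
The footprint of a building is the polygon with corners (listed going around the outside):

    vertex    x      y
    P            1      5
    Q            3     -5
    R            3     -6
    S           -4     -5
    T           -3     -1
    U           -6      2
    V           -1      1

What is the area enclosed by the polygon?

47.5

Apply the shoelace (surveyor's) formula: 2A = Σ (x_i·y_{i+1} − x_{i+1}·y_i), indices taken mod 7.
Σ = (-20) + (-3) + (-39) + (-11) + (-12) + (-4) + (-6) = -95
Area = |Σ|/2 = 47.5.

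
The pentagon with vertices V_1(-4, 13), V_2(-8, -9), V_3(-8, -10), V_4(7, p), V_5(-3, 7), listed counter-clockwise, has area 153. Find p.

The doubled signed area Σ (x_i y_{i+1} − x_{i+1} y_i) is linear in p.
With p=0 it equals 256; the coefficient of p is -5 (from the two edges through V_4).
So -5·p + 256 = 2·153 = 306 ⇒ p = -10.

-10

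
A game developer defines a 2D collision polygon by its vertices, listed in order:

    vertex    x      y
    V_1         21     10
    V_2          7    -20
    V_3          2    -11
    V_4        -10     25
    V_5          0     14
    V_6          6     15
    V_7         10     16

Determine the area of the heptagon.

Σ = (-490) + (-37) + (-60) + (-140) + (-84) + (-54) + (-236) = -1101
Area = |Σ|/2 = 550.5.

550.5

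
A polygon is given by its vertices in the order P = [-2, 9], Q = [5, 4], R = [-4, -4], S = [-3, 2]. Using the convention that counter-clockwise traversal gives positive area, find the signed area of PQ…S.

-50

Σ = (-53) + (-4) + (-20) + (-23) = -100
Signed area = Σ/2 = -50 (negative ⇒ clockwise traversal).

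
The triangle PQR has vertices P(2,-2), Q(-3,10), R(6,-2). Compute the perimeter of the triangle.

|PQ| = √((-5)² + (12)²) = √169 = 13
|QR| = √((9)² + (-12)²) = √225 = 15
|RP| = √((-4)² + (0)²) = √16 = 4
Perimeter = 13 + 15 + 4 = 32.

32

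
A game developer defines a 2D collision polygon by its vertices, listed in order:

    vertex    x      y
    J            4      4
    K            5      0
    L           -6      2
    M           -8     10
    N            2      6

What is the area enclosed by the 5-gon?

Σ = (-20) + (10) + (-44) + (-68) + (-16) = -138
Area = |Σ|/2 = 69.

69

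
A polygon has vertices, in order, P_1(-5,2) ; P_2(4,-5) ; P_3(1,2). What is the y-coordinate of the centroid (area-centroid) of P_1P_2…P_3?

Apply the shoelace formula. First the cross-terms c_i = x_i·y_{i+1} − x_{i+1}·y_i:
  17, 13, 12  ⇒  2A = 42, A = 21.
Then Σ (y_i + y_{i+1})·c_i = -42, so ȳ = -42 / (6·21) = -1/3.

-1/3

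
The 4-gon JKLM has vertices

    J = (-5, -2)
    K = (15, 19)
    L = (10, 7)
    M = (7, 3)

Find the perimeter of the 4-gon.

|JK| = √((20)² + (21)²) = √841 = 29
|KL| = √((-5)² + (-12)²) = √169 = 13
|LM| = √((-3)² + (-4)²) = √25 = 5
|MJ| = √((-12)² + (-5)²) = √169 = 13
Perimeter = 29 + 13 + 5 + 13 = 60.

60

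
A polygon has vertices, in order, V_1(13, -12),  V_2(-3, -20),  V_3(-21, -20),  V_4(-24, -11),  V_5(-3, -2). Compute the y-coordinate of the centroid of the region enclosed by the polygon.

-848/69

Apply Gauss's area formula. First the cross-terms c_i = x_i·y_{i+1} − x_{i+1}·y_i:
  -296, -360, -249, 15, 62  ⇒  2A = -828, A = -414.
Then Σ (y_i + y_{i+1})·c_i = 30528, so ȳ = 30528 / (6·(-414)) = -848/69.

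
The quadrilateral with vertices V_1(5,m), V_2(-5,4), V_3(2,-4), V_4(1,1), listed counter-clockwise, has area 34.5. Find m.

6

The doubled signed area Σ (x_i y_{i+1} − x_{i+1} y_i) is linear in m.
With m=0 it equals 33; the coefficient of m is 6 (from the two edges through V_1).
So 6·m + 33 = 2·34.5 = 69 ⇒ m = 6.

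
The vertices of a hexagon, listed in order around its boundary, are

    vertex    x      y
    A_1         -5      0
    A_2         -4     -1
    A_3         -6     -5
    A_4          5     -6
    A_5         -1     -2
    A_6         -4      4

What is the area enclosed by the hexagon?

Σ = (5) + (14) + (61) + (-16) + (-12) + (20) = 72
Area = |Σ|/2 = 36.

36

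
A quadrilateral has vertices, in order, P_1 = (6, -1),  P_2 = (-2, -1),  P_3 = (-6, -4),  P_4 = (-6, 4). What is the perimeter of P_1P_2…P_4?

34

|P_1P_2| = √((-8)² + (0)²) = √64 = 8
|P_2P_3| = √((-4)² + (-3)²) = √25 = 5
|P_3P_4| = √((0)² + (8)²) = √64 = 8
|P_4P_1| = √((12)² + (-5)²) = √169 = 13
Perimeter = 8 + 5 + 8 + 13 = 34.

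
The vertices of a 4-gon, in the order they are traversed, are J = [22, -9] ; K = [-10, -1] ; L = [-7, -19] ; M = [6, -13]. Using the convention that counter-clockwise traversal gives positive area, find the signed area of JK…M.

Apply the shoelace (surveyor's) formula: 2A = Σ (x_i·y_{i+1} − x_{i+1}·y_i), indices taken mod 4.
J→K: (22)(-1) − (-10)(-9) = -112
K→L: (-10)(-19) − (-7)(-1) = 183
L→M: (-7)(-13) − (6)(-19) = 205
M→J: (6)(-9) − (22)(-13) = 232
Σ = 508
Signed area = Σ/2 = 254 (positive ⇒ counter-clockwise traversal).

254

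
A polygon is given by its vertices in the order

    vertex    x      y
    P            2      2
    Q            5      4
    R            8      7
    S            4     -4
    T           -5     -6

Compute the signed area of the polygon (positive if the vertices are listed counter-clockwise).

-50.5

Apply Gauss's area formula: 2A = Σ (x_i·y_{i+1} − x_{i+1}·y_i), indices taken mod 5.
Σ = (-2) + (3) + (-60) + (-44) + (2) = -101
Signed area = Σ/2 = -50.5 (negative ⇒ clockwise traversal).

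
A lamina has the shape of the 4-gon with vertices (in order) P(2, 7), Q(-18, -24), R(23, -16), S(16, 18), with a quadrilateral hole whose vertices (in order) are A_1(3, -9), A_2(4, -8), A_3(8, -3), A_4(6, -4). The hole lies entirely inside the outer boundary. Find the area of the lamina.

Outer boundary:
Apply the shoelace (surveyor's) formula: 2A = Σ (x_i·y_{i+1} − x_{i+1}·y_i), indices taken mod 4.
Σ = (78) + (840) + (670) + (76) = 1664
Area = |Σ|/2 = 832.
Hole:
Cross-terms: 12, 52, -14, -42  ⇒  Σ = 8
Area = |Σ|/2 = 4.
Net area = 832 − 4 = 828.

828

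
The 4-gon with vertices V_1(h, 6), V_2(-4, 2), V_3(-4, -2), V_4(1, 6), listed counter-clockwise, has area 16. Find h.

-2

The doubled signed area Σ (x_i y_{i+1} − x_{i+1} y_i) is linear in h.
With h=0 it equals 24; the coefficient of h is -4 (from the two edges through V_1).
So -4·h + 24 = 2·16 = 32 ⇒ h = -2.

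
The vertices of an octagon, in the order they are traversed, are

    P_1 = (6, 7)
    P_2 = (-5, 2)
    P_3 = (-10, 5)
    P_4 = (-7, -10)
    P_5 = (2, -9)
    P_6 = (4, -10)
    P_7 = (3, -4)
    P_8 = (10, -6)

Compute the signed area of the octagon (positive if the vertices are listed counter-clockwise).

Cross-terms: 47, -5, 135, 83, 16, 14, 22, 106  ⇒  Σ = 418
Signed area = Σ/2 = 209 (positive ⇒ counter-clockwise traversal).

209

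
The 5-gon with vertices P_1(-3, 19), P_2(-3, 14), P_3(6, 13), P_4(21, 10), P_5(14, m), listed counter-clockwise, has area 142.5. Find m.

Write out the shoelace sum; only the two edges meeting at P_5 involve m:
2·Area = [(21·m − 14·10) + (14·19 − (-3)·m)] + -321
       = 24·m + -195 = 285
⇒ m = 20.

20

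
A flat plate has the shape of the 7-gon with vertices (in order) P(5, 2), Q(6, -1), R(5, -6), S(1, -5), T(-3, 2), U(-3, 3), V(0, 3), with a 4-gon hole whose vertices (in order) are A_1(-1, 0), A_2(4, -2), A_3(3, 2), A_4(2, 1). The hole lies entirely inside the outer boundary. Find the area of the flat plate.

Outer boundary:
Apply Gauss's area formula: 2A = Σ (x_i·y_{i+1} − x_{i+1}·y_i), indices taken mod 7.
Σ = (-17) + (-31) + (-19) + (-13) + (-3) + (-9) + (-15) = -107
Area = |Σ|/2 = 53.5.
Hole:
Apply the shoelace (surveyor's) formula: 2A = Σ (x_i·y_{i+1} − x_{i+1}·y_i), indices taken mod 4.
Σ = (2) + (14) + (-1) + (1) = 16
Area = |Σ|/2 = 8.
Net area = 53.5 − 8 = 45.5.

45.5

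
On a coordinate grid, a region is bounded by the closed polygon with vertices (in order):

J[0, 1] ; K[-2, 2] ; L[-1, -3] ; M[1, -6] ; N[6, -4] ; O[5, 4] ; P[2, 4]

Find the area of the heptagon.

54.5

J→K: (0)(2) − (-2)(1) = 2
K→L: (-2)(-3) − (-1)(2) = 8
L→M: (-1)(-6) − (1)(-3) = 9
M→N: (1)(-4) − (6)(-6) = 32
N→O: (6)(4) − (5)(-4) = 44
O→P: (5)(4) − (2)(4) = 12
P→J: (2)(1) − (0)(4) = 2
Σ = 109
Area = |Σ|/2 = 54.5.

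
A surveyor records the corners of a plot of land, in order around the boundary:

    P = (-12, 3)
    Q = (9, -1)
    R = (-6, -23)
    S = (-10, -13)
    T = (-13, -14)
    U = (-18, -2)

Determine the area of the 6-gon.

356.5

Apply the shoelace (surveyor's) formula: 2A = Σ (x_i·y_{i+1} − x_{i+1}·y_i), indices taken mod 6.
P→Q: (-12)(-1) − (9)(3) = -15
Q→R: (9)(-23) − (-6)(-1) = -213
R→S: (-6)(-13) − (-10)(-23) = -152
S→T: (-10)(-14) − (-13)(-13) = -29
T→U: (-13)(-2) − (-18)(-14) = -226
U→P: (-18)(3) − (-12)(-2) = -78
Σ = -713
Area = |Σ|/2 = 356.5.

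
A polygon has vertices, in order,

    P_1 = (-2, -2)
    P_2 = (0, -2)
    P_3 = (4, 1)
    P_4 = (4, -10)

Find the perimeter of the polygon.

|P_1P_2| = √((2)² + (0)²) = √4 = 2
|P_2P_3| = √((4)² + (3)²) = √25 = 5
|P_3P_4| = √((0)² + (-11)²) = √121 = 11
|P_4P_1| = √((-6)² + (8)²) = √100 = 10
Perimeter = 2 + 5 + 11 + 10 = 28.

28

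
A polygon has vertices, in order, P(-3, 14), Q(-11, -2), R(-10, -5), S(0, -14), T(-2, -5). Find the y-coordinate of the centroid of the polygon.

Apply the surveyor's formula. First the cross-terms c_i = x_i·y_{i+1} − x_{i+1}·y_i:
  160, 35, 140, -28, -43  ⇒  2A = 264, A = 132.
Then Σ (y_i + y_{i+1})·c_i = -840, so ȳ = -840 / (6·132) = -35/33.

-35/33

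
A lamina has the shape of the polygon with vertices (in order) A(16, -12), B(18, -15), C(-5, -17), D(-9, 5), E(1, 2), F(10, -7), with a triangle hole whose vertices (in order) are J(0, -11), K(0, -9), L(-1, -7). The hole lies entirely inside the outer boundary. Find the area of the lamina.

Outer boundary:
Apply the shoelace (surveyor's) formula: 2A = Σ (x_i·y_{i+1} − x_{i+1}·y_i), indices taken mod 6.
Σ = (-24) + (-381) + (-178) + (-23) + (-27) + (-8) = -641
Area = |Σ|/2 = 320.5.
Hole:
Apply Gauss's area formula: 2A = Σ (x_i·y_{i+1} − x_{i+1}·y_i), indices taken mod 3.
Σ = (0) + (-9) + (11) = 2
Area = |Σ|/2 = 1.
Net area = 320.5 − 1 = 319.5.

319.5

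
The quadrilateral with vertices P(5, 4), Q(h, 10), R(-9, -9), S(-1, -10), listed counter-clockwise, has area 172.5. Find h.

The doubled signed area Σ (x_i y_{i+1} − x_{i+1} y_i) is linear in h.
With h=0 it equals 267; the coefficient of h is -13 (from the two edges through Q).
So -13·h + 267 = 2·172.5 = 345 ⇒ h = -6.

-6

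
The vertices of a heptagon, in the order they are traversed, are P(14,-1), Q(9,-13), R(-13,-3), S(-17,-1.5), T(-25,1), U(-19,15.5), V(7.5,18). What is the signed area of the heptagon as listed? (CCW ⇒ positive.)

-770.625

Apply the shoelace formula: 2A = Σ (x_i·y_{i+1} − x_{i+1}·y_i), indices taken mod 7.
Σ = (-173) + (-196) + (-31.5) + (-54.5) + (-368.5) + (-458.25) + (-259.5) = -1541.25
Signed area = Σ/2 = -770.625 (negative ⇒ clockwise traversal).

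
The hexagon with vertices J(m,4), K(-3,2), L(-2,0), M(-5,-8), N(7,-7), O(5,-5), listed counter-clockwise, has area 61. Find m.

-3

The doubled signed area Σ (x_i y_{i+1} − x_{i+1} y_i) is linear in m.
With m=0 it equals 143; the coefficient of m is 7 (from the two edges through J).
So 7·m + 143 = 2·61 = 122 ⇒ m = -3.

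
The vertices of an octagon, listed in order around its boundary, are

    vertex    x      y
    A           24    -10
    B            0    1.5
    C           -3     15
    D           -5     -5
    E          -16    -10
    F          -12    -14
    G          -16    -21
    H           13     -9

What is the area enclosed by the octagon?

367.75

A→B: (24)(1.5) − (0)(-10) = 36
B→C: (0)(15) − (-3)(1.5) = 4.5
C→D: (-3)(-5) − (-5)(15) = 90
D→E: (-5)(-10) − (-16)(-5) = -30
E→F: (-16)(-14) − (-12)(-10) = 104
F→G: (-12)(-21) − (-16)(-14) = 28
G→H: (-16)(-9) − (13)(-21) = 417
H→A: (13)(-10) − (24)(-9) = 86
Σ = 735.5
Area = |Σ|/2 = 367.75.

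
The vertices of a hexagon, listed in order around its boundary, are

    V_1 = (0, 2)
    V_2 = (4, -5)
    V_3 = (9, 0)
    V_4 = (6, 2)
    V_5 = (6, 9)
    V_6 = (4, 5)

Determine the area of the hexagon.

49.5

Σ = (-8) + (45) + (18) + (42) + (-6) + (8) = 99
Area = |Σ|/2 = 49.5.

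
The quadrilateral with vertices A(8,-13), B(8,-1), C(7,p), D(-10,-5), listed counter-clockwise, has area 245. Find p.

14

The doubled signed area Σ (x_i y_{i+1} − x_{i+1} y_i) is linear in p.
With p=0 it equals 238; the coefficient of p is 18 (from the two edges through C).
So 18·p + 238 = 2·245 = 490 ⇒ p = 14.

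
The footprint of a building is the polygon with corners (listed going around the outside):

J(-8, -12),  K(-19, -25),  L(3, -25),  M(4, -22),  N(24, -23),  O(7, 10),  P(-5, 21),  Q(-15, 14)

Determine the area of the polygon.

Σ = (-28) + (550) + (34) + (436) + (401) + (197) + (245) + (292) = 2127
Area = |Σ|/2 = 1063.5.

1063.5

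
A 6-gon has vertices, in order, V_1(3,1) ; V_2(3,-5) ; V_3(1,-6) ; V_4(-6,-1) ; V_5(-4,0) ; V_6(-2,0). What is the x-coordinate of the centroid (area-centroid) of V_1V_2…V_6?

-21/74

Apply the shoelace formula. First the cross-terms c_i = x_i·y_{i+1} − x_{i+1}·y_i:
  -18, -13, -37, -4, 0, -2  ⇒  2A = -74, A = -37.
Then Σ (x_i + x_{i+1})·c_i = 63, so x̄ = 63 / (6·(-37)) = -21/74.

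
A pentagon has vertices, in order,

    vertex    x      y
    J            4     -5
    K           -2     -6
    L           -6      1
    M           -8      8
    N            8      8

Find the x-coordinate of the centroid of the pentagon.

Apply the shoelace (surveyor's) formula. First the cross-terms c_i = x_i·y_{i+1} − x_{i+1}·y_i:
  -34, -38, -40, -128, -72  ⇒  2A = -312, A = -156.
Then Σ (x_i + x_{i+1})·c_i = -68, so x̄ = -68 / (6·(-156)) = 17/234.

17/234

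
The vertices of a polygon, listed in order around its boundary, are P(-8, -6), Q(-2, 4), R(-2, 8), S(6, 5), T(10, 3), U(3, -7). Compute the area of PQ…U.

Apply the shoelace (surveyor's) formula: 2A = Σ (x_i·y_{i+1} − x_{i+1}·y_i), indices taken mod 6.
Σ = (-44) + (-8) + (-58) + (-32) + (-79) + (-74) = -295
Area = |Σ|/2 = 147.5.

147.5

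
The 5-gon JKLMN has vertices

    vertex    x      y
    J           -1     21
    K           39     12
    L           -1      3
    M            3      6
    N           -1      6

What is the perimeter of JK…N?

|JK| = √((40)² + (-9)²) = √1681 = 41
|KL| = √((-40)² + (-9)²) = √1681 = 41
|LM| = √((4)² + (3)²) = √25 = 5
|MN| = √((-4)² + (0)²) = √16 = 4
|NJ| = √((0)² + (15)²) = √225 = 15
Perimeter = 41 + 41 + 5 + 4 + 15 = 106.

106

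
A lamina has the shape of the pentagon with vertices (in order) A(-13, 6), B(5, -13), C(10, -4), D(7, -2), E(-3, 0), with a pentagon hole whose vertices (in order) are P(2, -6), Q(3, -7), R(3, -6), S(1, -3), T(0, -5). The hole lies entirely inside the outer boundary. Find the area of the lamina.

Outer boundary:
Apply the shoelace formula: 2A = Σ (x_i·y_{i+1} − x_{i+1}·y_i), indices taken mod 5.
Σ = (139) + (110) + (8) + (-6) + (-18) = 233
Area = |Σ|/2 = 116.5.
Hole:
Σ = (4) + (3) + (-3) + (-5) + (10) = 9
Area = |Σ|/2 = 4.5.
Net area = 116.5 − 4.5 = 112.

112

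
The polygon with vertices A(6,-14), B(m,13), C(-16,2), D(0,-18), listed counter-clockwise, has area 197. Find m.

Write out the shoelace sum; only the two edges meeting at B involve m:
2·Area = [(6·13 − m·(-14)) + (m·2 − (-16)·13)] + 396
       = 16·m + 682 = 394
⇒ m = -18.

-18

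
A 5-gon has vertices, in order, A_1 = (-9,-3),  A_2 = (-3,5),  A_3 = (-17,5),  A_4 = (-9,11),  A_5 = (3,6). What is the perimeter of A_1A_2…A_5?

|A_1A_2| = √((6)² + (8)²) = √100 = 10
|A_2A_3| = √((-14)² + (0)²) = √196 = 14
|A_3A_4| = √((8)² + (6)²) = √100 = 10
|A_4A_5| = √((12)² + (-5)²) = √169 = 13
|A_5A_1| = √((-12)² + (-9)²) = √225 = 15
Perimeter = 10 + 14 + 10 + 13 + 15 = 62.

62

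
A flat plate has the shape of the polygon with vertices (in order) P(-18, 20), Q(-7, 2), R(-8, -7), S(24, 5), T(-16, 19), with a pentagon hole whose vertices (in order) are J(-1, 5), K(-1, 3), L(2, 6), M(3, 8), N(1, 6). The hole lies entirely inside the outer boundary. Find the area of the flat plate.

Outer boundary:
Apply Gauss's area formula: 2A = Σ (x_i·y_{i+1} − x_{i+1}·y_i), indices taken mod 5.
Σ = (104) + (65) + (128) + (536) + (22) = 855
Area = |Σ|/2 = 427.5.
Hole:
Apply the shoelace (surveyor's) formula: 2A = Σ (x_i·y_{i+1} − x_{i+1}·y_i), indices taken mod 5.
Cross-terms: 2, -12, -2, 10, 11  ⇒  Σ = 9
Area = |Σ|/2 = 4.5.
Net area = 427.5 − 4.5 = 423.

423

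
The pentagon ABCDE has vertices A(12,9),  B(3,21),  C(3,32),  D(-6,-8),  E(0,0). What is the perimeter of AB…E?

92

|AB| = √((-9)² + (12)²) = √225 = 15
|BC| = √((0)² + (11)²) = √121 = 11
|CD| = √((-9)² + (-40)²) = √1681 = 41
|DE| = √((6)² + (8)²) = √100 = 10
|EA| = √((12)² + (9)²) = √225 = 15
Perimeter = 15 + 11 + 41 + 10 + 15 = 92.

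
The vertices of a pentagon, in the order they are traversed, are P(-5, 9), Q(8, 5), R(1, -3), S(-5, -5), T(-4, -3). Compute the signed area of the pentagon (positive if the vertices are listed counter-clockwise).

Σ = (-97) + (-29) + (-20) + (-5) + (-51) = -202
Signed area = Σ/2 = -101 (negative ⇒ clockwise traversal).

-101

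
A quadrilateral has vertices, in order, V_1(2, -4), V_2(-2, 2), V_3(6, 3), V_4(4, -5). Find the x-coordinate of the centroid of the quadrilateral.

88/35

Apply the surveyor's formula. First the cross-terms c_i = x_i·y_{i+1} − x_{i+1}·y_i:
  -4, -18, -42, -6  ⇒  2A = -70, A = -35.
Then Σ (x_i + x_{i+1})·c_i = -528, so x̄ = -528 / (6·(-35)) = 88/35.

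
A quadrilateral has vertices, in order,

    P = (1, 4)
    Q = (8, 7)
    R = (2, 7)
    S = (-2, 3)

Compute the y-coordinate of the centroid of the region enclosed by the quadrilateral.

Apply the shoelace formula. First the cross-terms c_i = x_i·y_{i+1} − x_{i+1}·y_i:
  -25, 42, 20, -11  ⇒  2A = 26, A = 13.
Then Σ (y_i + y_{i+1})·c_i = 436, so ȳ = 436 / (6·13) = 218/39.

218/39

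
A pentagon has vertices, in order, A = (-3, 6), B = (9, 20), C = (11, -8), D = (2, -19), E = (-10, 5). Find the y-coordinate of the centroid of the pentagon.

-32/103

Apply the shoelace (surveyor's) formula. First the cross-terms c_i = x_i·y_{i+1} − x_{i+1}·y_i:
  -114, -292, -193, -180, -45  ⇒  2A = -824, A = -412.
Then Σ (y_i + y_{i+1})·c_i = 768, so ȳ = 768 / (6·(-412)) = -32/103.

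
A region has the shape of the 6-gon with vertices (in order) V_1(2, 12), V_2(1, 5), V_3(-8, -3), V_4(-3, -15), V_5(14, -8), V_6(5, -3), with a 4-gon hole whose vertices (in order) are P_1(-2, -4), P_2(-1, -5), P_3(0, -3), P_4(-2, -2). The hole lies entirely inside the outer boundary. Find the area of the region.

218.5

Outer boundary:
Apply the shoelace formula: 2A = Σ (x_i·y_{i+1} − x_{i+1}·y_i), indices taken mod 6.
Cross-terms: -2, 37, 111, 234, -2, 66  ⇒  Σ = 444
Area = |Σ|/2 = 222.
Hole:
Σ = (6) + (3) + (-6) + (4) = 7
Area = |Σ|/2 = 3.5.
Net area = 222 − 3.5 = 218.5.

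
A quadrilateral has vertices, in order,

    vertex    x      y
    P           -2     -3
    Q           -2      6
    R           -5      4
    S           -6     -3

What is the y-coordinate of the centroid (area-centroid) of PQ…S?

Apply the surveyor's formula. First the cross-terms c_i = x_i·y_{i+1} − x_{i+1}·y_i:
  -18, 22, 39, 12  ⇒  2A = 55, A = 27.5.
Then Σ (y_i + y_{i+1})·c_i = 133, so ȳ = 133 / (6·27.5) = 133/165.

133/165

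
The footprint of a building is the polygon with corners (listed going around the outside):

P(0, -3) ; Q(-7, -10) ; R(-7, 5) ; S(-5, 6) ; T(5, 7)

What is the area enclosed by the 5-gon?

111.5

Apply the surveyor's formula: 2A = Σ (x_i·y_{i+1} − x_{i+1}·y_i), indices taken mod 5.
Cross-terms: -21, -105, -17, -65, -15  ⇒  Σ = -223
Area = |Σ|/2 = 111.5.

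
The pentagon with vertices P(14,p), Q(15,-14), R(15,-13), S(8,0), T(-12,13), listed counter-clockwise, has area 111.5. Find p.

Write out the shoelace sum; only the two edges meeting at P involve p:
2·Area = [((-12)·p − 14·13) + (14·(-14) − 15·p)] + 223
       = -27·p + -155 = 223
⇒ p = -14.

-14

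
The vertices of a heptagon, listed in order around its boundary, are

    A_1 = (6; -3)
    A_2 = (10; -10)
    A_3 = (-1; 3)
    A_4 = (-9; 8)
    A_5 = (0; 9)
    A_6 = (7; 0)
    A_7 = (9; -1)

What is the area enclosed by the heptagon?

Apply the shoelace formula: 2A = Σ (x_i·y_{i+1} − x_{i+1}·y_i), indices taken mod 7.
Σ = (-30) + (20) + (19) + (-81) + (-63) + (-7) + (-21) = -163
Area = |Σ|/2 = 81.5.

81.5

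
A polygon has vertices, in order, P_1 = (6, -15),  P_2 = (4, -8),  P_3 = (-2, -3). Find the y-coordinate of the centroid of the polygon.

Apply Gauss's area formula. First the cross-terms c_i = x_i·y_{i+1} − x_{i+1}·y_i:
  12, -28, 48  ⇒  2A = 32, A = 16.
Then Σ (y_i + y_{i+1})·c_i = -832, so ȳ = -832 / (6·16) = -26/3.

-26/3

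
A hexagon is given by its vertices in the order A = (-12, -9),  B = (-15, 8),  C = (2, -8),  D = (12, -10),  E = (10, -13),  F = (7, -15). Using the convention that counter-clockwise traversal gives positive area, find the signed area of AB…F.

Cross-terms: -231, 104, 76, -56, -59, -243  ⇒  Σ = -409
Signed area = Σ/2 = -204.5 (negative ⇒ clockwise traversal).

-204.5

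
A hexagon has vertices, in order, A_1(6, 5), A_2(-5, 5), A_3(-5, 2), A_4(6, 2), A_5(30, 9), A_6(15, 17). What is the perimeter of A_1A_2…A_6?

|A_1A_2| = √((-11)² + (0)²) = √121 = 11
|A_2A_3| = √((0)² + (-3)²) = √9 = 3
|A_3A_4| = √((11)² + (0)²) = √121 = 11
|A_4A_5| = √((24)² + (7)²) = √625 = 25
|A_5A_6| = √((-15)² + (8)²) = √289 = 17
|A_6A_1| = √((-9)² + (-12)²) = √225 = 15
Perimeter = 11 + 3 + 11 + 25 + 17 + 15 = 82.

82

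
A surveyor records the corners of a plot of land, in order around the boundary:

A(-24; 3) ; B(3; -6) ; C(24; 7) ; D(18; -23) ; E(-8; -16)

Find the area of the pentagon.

Apply the surveyor's formula: 2A = Σ (x_i·y_{i+1} − x_{i+1}·y_i), indices taken mod 5.
Σ = (135) + (165) + (-678) + (-472) + (-408) = -1258
Area = |Σ|/2 = 629.

629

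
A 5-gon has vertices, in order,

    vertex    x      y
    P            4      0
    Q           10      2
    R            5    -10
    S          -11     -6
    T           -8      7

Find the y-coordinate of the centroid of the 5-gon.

-563/237

Apply the shoelace (surveyor's) formula. First the cross-terms c_i = x_i·y_{i+1} − x_{i+1}·y_i:
  8, -110, -140, -125, -28  ⇒  2A = -395, A = -197.5.
Then Σ (y_i + y_{i+1})·c_i = 2815, so ȳ = 2815 / (6·(-197.5)) = -563/237.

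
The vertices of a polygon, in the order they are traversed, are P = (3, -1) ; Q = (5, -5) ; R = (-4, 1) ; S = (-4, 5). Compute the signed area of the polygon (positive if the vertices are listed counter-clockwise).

Σ = (-10) + (-15) + (-16) + (-11) = -52
Signed area = Σ/2 = -26 (negative ⇒ clockwise traversal).

-26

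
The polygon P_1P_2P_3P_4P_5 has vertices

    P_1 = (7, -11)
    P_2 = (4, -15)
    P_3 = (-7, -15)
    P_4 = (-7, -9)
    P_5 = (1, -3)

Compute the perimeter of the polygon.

|P_1P_2| = √((-3)² + (-4)²) = √25 = 5
|P_2P_3| = √((-11)² + (0)²) = √121 = 11
|P_3P_4| = √((0)² + (6)²) = √36 = 6
|P_4P_5| = √((8)² + (6)²) = √100 = 10
|P_5P_1| = √((6)² + (-8)²) = √100 = 10
Perimeter = 5 + 11 + 6 + 10 + 10 = 42.

42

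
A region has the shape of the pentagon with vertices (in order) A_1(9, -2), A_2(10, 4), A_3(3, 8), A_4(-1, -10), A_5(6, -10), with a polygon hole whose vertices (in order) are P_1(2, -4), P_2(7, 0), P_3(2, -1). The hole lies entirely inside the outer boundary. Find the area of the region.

Outer boundary:
Apply Gauss's area formula: 2A = Σ (x_i·y_{i+1} − x_{i+1}·y_i), indices taken mod 5.
A_1→A_2: (9)(4) − (10)(-2) = 56
A_2→A_3: (10)(8) − (3)(4) = 68
A_3→A_4: (3)(-10) − (-1)(8) = -22
A_4→A_5: (-1)(-10) − (6)(-10) = 70
A_5→A_1: (6)(-2) − (9)(-10) = 78
Σ = 250
Area = |Σ|/2 = 125.
Hole:
Σ = (28) + (-7) + (-6) = 15
Area = |Σ|/2 = 7.5.
Net area = 125 − 7.5 = 117.5.

117.5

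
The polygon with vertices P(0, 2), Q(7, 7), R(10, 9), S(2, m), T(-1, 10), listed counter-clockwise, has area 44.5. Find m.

10

The doubled signed area Σ (x_i y_{i+1} − x_{i+1} y_i) is linear in m.
With m=0 it equals -21; the coefficient of m is 11 (from the two edges through S).
So 11·m + -21 = 2·44.5 = 89 ⇒ m = 10.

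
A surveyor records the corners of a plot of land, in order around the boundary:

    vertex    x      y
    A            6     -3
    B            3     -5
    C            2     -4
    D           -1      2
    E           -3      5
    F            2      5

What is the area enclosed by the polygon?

Apply the shoelace formula: 2A = Σ (x_i·y_{i+1} − x_{i+1}·y_i), indices taken mod 6.
A→B: (6)(-5) − (3)(-3) = -21
B→C: (3)(-4) − (2)(-5) = -2
C→D: (2)(2) − (-1)(-4) = 0
D→E: (-1)(5) − (-3)(2) = 1
E→F: (-3)(5) − (2)(5) = -25
F→A: (2)(-3) − (6)(5) = -36
Σ = -83
Area = |Σ|/2 = 41.5.

41.5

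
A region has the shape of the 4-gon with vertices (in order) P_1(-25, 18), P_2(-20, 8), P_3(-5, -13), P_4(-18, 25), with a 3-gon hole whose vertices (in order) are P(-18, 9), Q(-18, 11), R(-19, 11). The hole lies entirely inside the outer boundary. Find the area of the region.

Outer boundary:
Apply the surveyor's formula: 2A = Σ (x_i·y_{i+1} − x_{i+1}·y_i), indices taken mod 4.
P_1→P_2: (-25)(8) − (-20)(18) = 160
P_2→P_3: (-20)(-13) − (-5)(8) = 300
P_3→P_4: (-5)(25) − (-18)(-13) = -359
P_4→P_1: (-18)(18) − (-25)(25) = 301
Σ = 402
Area = |Σ|/2 = 201.
Hole:
Apply Gauss's area formula: 2A = Σ (x_i·y_{i+1} − x_{i+1}·y_i), indices taken mod 3.
Σ = (-36) + (11) + (27) = 2
Area = |Σ|/2 = 1.
Net area = 201 − 1 = 200.

200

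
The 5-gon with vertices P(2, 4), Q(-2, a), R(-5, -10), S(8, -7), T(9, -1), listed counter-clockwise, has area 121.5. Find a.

1

The doubled signed area Σ (x_i y_{i+1} − x_{i+1} y_i) is linear in a.
With a=0 it equals 236; the coefficient of a is 7 (from the two edges through Q).
So 7·a + 236 = 2·121.5 = 243 ⇒ a = 1.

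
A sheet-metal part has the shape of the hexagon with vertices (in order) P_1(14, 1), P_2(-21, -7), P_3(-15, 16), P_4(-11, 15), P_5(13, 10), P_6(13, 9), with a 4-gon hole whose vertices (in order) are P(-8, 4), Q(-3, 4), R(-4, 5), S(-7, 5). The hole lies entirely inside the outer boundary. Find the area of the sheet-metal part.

Outer boundary:
Apply Gauss's area formula: 2A = Σ (x_i·y_{i+1} − x_{i+1}·y_i), indices taken mod 6.
Σ = (-77) + (-441) + (-49) + (-305) + (-13) + (-113) = -998
Area = |Σ|/2 = 499.
Hole:
Apply the surveyor's formula: 2A = Σ (x_i·y_{i+1} − x_{i+1}·y_i), indices taken mod 4.
Σ = (-20) + (1) + (15) + (12) = 8
Area = |Σ|/2 = 4.
Net area = 499 − 4 = 495.

495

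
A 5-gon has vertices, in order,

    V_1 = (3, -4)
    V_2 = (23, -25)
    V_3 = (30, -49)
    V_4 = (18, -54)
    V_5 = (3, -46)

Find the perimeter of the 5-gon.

126

|V_1V_2| = √((20)² + (-21)²) = √841 = 29
|V_2V_3| = √((7)² + (-24)²) = √625 = 25
|V_3V_4| = √((-12)² + (-5)²) = √169 = 13
|V_4V_5| = √((-15)² + (8)²) = √289 = 17
|V_5V_1| = √((0)² + (42)²) = √1764 = 42
Perimeter = 29 + 25 + 13 + 17 + 42 = 126.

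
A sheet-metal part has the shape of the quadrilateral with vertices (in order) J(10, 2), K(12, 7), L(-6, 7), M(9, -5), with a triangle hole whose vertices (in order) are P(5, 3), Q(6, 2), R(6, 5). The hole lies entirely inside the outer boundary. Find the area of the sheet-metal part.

102

Outer boundary:
Σ = (46) + (126) + (-33) + (68) = 207
Area = |Σ|/2 = 103.5.
Hole:
Σ = (-8) + (18) + (-7) = 3
Area = |Σ|/2 = 1.5.
Net area = 103.5 − 1.5 = 102.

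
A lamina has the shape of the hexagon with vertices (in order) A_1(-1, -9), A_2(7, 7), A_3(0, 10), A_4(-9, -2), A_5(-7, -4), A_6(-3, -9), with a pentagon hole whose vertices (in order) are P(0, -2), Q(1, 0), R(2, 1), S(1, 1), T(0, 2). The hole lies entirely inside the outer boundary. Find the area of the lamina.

150.5

Outer boundary:
Σ = (56) + (70) + (90) + (22) + (51) + (18) = 307
Area = |Σ|/2 = 153.5.
Hole:
P→Q: (0)(0) − (1)(-2) = 2
Q→R: (1)(1) − (2)(0) = 1
R→S: (2)(1) − (1)(1) = 1
S→T: (1)(2) − (0)(1) = 2
T→P: (0)(-2) − (0)(2) = 0
Σ = 6
Area = |Σ|/2 = 3.
Net area = 153.5 − 3 = 150.5.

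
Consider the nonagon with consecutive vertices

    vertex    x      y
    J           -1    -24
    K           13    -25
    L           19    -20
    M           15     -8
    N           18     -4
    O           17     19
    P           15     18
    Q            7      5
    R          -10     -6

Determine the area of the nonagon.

703

Apply the shoelace (surveyor's) formula: 2A = Σ (x_i·y_{i+1} − x_{i+1}·y_i), indices taken mod 9.
Σ = (337) + (215) + (148) + (84) + (410) + (21) + (-51) + (8) + (234) = 1406
Area = |Σ|/2 = 703.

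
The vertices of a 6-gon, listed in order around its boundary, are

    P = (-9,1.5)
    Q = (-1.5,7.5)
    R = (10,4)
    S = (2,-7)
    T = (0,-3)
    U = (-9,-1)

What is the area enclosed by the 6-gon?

139.875

Σ = (-65.25) + (-81) + (-78) + (-6) + (-27) + (-22.5) = -279.75
Area = |Σ|/2 = 139.875.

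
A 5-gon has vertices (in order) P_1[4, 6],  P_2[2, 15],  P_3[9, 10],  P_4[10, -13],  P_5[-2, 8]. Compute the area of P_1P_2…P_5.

137

Apply the shoelace (surveyor's) formula: 2A = Σ (x_i·y_{i+1} − x_{i+1}·y_i), indices taken mod 5.
Cross-terms: 48, -115, -217, 54, -44  ⇒  Σ = -274
Area = |Σ|/2 = 137.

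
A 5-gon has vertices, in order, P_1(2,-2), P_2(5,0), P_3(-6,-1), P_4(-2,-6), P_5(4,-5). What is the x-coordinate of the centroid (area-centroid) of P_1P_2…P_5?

-0.52

Apply the shoelace (surveyor's) formula. First the cross-terms c_i = x_i·y_{i+1} − x_{i+1}·y_i:
  10, -5, 34, 34, 2  ⇒  2A = 75, A = 37.5.
Then Σ (x_i + x_{i+1})·c_i = -117, so x̄ = -117 / (6·37.5) = -0.52.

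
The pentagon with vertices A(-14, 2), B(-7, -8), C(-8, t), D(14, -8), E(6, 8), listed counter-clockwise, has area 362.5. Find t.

Write out the shoelace sum; only the two edges meeting at C involve t:
2·Area = [((-7)·t − (-8)·(-8)) + ((-8)·(-8) − 14·t)] + 410
       = -21·t + 410 = 725
⇒ t = -15.

-15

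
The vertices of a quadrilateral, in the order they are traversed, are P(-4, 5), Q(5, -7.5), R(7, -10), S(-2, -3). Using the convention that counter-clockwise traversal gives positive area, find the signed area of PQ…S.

-27.75

P→Q: (-4)(-7.5) − (5)(5) = 5
Q→R: (5)(-10) − (7)(-7.5) = 2.5
R→S: (7)(-3) − (-2)(-10) = -41
S→P: (-2)(5) − (-4)(-3) = -22
Σ = -55.5
Signed area = Σ/2 = -27.75 (negative ⇒ clockwise traversal).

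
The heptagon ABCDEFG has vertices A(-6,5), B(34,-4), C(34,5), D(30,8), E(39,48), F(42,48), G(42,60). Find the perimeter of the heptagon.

184

|AB| = √((40)² + (-9)²) = √1681 = 41
|BC| = √((0)² + (9)²) = √81 = 9
|CD| = √((-4)² + (3)²) = √25 = 5
|DE| = √((9)² + (40)²) = √1681 = 41
|EF| = √((3)² + (0)²) = √9 = 3
|FG| = √((0)² + (12)²) = √144 = 12
|GA| = √((-48)² + (-55)²) = √5329 = 73
Perimeter = 41 + 9 + 5 + 41 + 3 + 12 + 73 = 184.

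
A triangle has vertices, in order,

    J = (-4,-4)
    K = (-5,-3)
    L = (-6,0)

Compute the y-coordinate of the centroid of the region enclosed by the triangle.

Apply the shoelace (surveyor's) formula. First the cross-terms c_i = x_i·y_{i+1} − x_{i+1}·y_i:
  -8, -18, 24  ⇒  2A = -2, A = -1.
Then Σ (y_i + y_{i+1})·c_i = 14, so ȳ = 14 / (6·(-1)) = -7/3.

-7/3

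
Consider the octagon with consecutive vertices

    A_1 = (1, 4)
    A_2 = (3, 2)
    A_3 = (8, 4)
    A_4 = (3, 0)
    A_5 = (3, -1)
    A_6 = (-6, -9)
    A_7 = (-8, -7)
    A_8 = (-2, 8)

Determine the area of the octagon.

Apply the shoelace formula: 2A = Σ (x_i·y_{i+1} − x_{i+1}·y_i), indices taken mod 8.
A_1→A_2: (1)(2) − (3)(4) = -10
A_2→A_3: (3)(4) − (8)(2) = -4
A_3→A_4: (8)(0) − (3)(4) = -12
A_4→A_5: (3)(-1) − (3)(0) = -3
A_5→A_6: (3)(-9) − (-6)(-1) = -33
A_6→A_7: (-6)(-7) − (-8)(-9) = -30
A_7→A_8: (-8)(8) − (-2)(-7) = -78
A_8→A_1: (-2)(4) − (1)(8) = -16
Σ = -186
Area = |Σ|/2 = 93.

93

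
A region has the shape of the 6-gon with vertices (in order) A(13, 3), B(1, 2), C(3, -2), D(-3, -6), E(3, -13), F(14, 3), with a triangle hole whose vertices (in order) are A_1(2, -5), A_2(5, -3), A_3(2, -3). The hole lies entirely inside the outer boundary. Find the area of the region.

Outer boundary:
Σ = (23) + (-8) + (-24) + (57) + (191) + (3) = 242
Area = |Σ|/2 = 121.
Hole:
Apply the shoelace (surveyor's) formula: 2A = Σ (x_i·y_{i+1} − x_{i+1}·y_i), indices taken mod 3.
Σ = (19) + (-9) + (-4) = 6
Area = |Σ|/2 = 3.
Net area = 121 − 3 = 118.

118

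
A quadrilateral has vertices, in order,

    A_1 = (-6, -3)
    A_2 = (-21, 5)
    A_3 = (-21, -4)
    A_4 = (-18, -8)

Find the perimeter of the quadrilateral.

|A_1A_2| = √((-15)² + (8)²) = √289 = 17
|A_2A_3| = √((0)² + (-9)²) = √81 = 9
|A_3A_4| = √((3)² + (-4)²) = √25 = 5
|A_4A_1| = √((12)² + (5)²) = √169 = 13
Perimeter = 17 + 9 + 5 + 13 = 44.

44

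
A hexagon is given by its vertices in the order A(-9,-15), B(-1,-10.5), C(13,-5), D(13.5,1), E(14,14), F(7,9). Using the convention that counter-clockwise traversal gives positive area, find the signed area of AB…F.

Apply the shoelace (surveyor's) formula: 2A = Σ (x_i·y_{i+1} − x_{i+1}·y_i), indices taken mod 6.
Σ = (79.5) + (141.5) + (80.5) + (175) + (28) + (-24) = 480.5
Signed area = Σ/2 = 240.25 (positive ⇒ counter-clockwise traversal).

240.25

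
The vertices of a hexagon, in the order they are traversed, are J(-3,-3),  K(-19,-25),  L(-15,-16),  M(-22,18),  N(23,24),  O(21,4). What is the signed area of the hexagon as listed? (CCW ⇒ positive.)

-1040

J→K: (-3)(-25) − (-19)(-3) = 18
K→L: (-19)(-16) − (-15)(-25) = -71
L→M: (-15)(18) − (-22)(-16) = -622
M→N: (-22)(24) − (23)(18) = -942
N→O: (23)(4) − (21)(24) = -412
O→J: (21)(-3) − (-3)(4) = -51
Σ = -2080
Signed area = Σ/2 = -1040 (negative ⇒ clockwise traversal).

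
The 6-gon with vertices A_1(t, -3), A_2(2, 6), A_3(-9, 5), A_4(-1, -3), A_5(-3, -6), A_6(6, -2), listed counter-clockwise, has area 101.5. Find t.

10

The doubled signed area Σ (x_i y_{i+1} − x_{i+1} y_i) is linear in t.
With t=0 it equals 123; the coefficient of t is 8 (from the two edges through A_1).
So 8·t + 123 = 2·101.5 = 203 ⇒ t = 10.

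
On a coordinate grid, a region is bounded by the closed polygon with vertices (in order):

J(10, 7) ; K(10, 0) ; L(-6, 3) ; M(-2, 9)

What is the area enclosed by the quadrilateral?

Apply the surveyor's formula: 2A = Σ (x_i·y_{i+1} − x_{i+1}·y_i), indices taken mod 4.
Σ = (-70) + (30) + (-48) + (-104) = -192
Area = |Σ|/2 = 96.

96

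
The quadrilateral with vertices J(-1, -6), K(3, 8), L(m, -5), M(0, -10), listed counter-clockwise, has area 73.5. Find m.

Write out the shoelace sum; only the two edges meeting at L involve m:
2·Area = [(3·(-5) − m·8) + (m·(-10) − 0·(-5))] + 0
       = -18·m + -15 = 147
⇒ m = -9.

-9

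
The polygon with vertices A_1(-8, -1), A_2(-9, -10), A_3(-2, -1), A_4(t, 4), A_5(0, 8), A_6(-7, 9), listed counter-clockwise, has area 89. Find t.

Write out the shoelace sum; only the two edges meeting at A_4 involve t:
2·Area = [((-2)·4 − t·(-1)) + (t·8 − 0·4)] + 195
       = 9·t + 187 = 178
⇒ t = -1.

-1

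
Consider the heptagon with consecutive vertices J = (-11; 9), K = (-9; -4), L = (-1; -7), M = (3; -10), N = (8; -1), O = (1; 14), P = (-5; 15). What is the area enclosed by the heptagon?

305

Apply the shoelace (surveyor's) formula: 2A = Σ (x_i·y_{i+1} − x_{i+1}·y_i), indices taken mod 7.
Σ = (125) + (59) + (31) + (77) + (113) + (85) + (120) = 610
Area = |Σ|/2 = 305.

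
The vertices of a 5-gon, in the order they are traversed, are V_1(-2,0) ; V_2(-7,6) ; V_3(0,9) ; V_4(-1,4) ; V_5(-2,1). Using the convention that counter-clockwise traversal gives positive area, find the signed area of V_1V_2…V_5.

-28.5

Apply Gauss's area formula: 2A = Σ (x_i·y_{i+1} − x_{i+1}·y_i), indices taken mod 5.
Σ = (-12) + (-63) + (9) + (7) + (2) = -57
Signed area = Σ/2 = -28.5 (negative ⇒ clockwise traversal).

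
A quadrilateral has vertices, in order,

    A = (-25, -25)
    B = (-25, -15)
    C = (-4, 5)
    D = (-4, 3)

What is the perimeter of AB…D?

|AB| = √((0)² + (10)²) = √100 = 10
|BC| = √((21)² + (20)²) = √841 = 29
|CD| = √((0)² + (-2)²) = √4 = 2
|DA| = √((-21)² + (-28)²) = √1225 = 35
Perimeter = 10 + 29 + 2 + 35 = 76.

76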